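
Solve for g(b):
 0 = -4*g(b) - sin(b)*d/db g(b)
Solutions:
 g(b) = C1*(cos(b)^2 + 2*cos(b) + 1)/(cos(b)^2 - 2*cos(b) + 1)


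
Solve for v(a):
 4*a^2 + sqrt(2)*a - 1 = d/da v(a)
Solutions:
 v(a) = C1 + 4*a^3/3 + sqrt(2)*a^2/2 - a


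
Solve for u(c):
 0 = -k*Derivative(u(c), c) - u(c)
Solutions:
 u(c) = C1*exp(-c/k)


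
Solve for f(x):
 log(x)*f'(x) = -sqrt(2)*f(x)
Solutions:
 f(x) = C1*exp(-sqrt(2)*li(x))


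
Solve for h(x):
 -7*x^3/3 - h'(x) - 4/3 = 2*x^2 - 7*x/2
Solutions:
 h(x) = C1 - 7*x^4/12 - 2*x^3/3 + 7*x^2/4 - 4*x/3


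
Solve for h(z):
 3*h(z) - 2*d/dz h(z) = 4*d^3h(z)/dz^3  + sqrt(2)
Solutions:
 h(z) = C1*exp(3^(1/3)*z*(-(27 + sqrt(753))^(1/3) + 2*3^(1/3)/(27 + sqrt(753))^(1/3))/12)*sin(3^(1/6)*z*(6/(27 + sqrt(753))^(1/3) + 3^(2/3)*(27 + sqrt(753))^(1/3))/12) + C2*exp(3^(1/3)*z*(-(27 + sqrt(753))^(1/3) + 2*3^(1/3)/(27 + sqrt(753))^(1/3))/12)*cos(3^(1/6)*z*(6/(27 + sqrt(753))^(1/3) + 3^(2/3)*(27 + sqrt(753))^(1/3))/12) + C3*exp(-3^(1/3)*z*(-(27 + sqrt(753))^(1/3) + 2*3^(1/3)/(27 + sqrt(753))^(1/3))/6) + sqrt(2)/3


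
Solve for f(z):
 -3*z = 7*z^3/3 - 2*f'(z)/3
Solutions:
 f(z) = C1 + 7*z^4/8 + 9*z^2/4


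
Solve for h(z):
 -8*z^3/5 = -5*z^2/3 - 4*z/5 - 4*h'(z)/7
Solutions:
 h(z) = C1 + 7*z^4/10 - 35*z^3/36 - 7*z^2/10


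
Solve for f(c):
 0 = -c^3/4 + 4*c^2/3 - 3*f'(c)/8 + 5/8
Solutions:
 f(c) = C1 - c^4/6 + 32*c^3/27 + 5*c/3


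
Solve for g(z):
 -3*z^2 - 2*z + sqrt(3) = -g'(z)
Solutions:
 g(z) = C1 + z^3 + z^2 - sqrt(3)*z


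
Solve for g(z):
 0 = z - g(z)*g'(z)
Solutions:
 g(z) = -sqrt(C1 + z^2)
 g(z) = sqrt(C1 + z^2)


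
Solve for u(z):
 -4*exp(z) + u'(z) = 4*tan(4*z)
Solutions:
 u(z) = C1 + 4*exp(z) - log(cos(4*z))


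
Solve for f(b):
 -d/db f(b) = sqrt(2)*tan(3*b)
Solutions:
 f(b) = C1 + sqrt(2)*log(cos(3*b))/3


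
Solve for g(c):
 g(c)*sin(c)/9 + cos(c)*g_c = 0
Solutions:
 g(c) = C1*cos(c)^(1/9)


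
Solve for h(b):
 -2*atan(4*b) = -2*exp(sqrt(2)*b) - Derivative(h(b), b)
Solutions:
 h(b) = C1 + 2*b*atan(4*b) - sqrt(2)*exp(sqrt(2)*b) - log(16*b^2 + 1)/4


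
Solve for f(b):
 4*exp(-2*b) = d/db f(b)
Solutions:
 f(b) = C1 - 2*exp(-2*b)


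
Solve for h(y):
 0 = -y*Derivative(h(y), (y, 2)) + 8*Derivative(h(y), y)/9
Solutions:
 h(y) = C1 + C2*y^(17/9)


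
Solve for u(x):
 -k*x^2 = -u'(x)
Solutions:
 u(x) = C1 + k*x^3/3


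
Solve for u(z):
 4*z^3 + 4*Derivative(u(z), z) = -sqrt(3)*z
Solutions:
 u(z) = C1 - z^4/4 - sqrt(3)*z^2/8


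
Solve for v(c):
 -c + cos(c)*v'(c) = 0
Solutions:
 v(c) = C1 + Integral(c/cos(c), c)


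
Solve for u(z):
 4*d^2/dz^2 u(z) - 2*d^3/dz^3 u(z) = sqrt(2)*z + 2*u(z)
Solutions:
 u(z) = C1*exp(z) + C2*exp(z*(1 - sqrt(5))/2) + C3*exp(z*(1 + sqrt(5))/2) - sqrt(2)*z/2


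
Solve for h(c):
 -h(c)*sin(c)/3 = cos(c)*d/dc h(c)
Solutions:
 h(c) = C1*cos(c)^(1/3)


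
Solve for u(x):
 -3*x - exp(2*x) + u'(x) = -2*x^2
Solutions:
 u(x) = C1 - 2*x^3/3 + 3*x^2/2 + exp(2*x)/2


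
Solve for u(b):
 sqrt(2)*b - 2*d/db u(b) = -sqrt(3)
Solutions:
 u(b) = C1 + sqrt(2)*b^2/4 + sqrt(3)*b/2


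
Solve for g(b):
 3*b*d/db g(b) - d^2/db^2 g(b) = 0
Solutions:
 g(b) = C1 + C2*erfi(sqrt(6)*b/2)


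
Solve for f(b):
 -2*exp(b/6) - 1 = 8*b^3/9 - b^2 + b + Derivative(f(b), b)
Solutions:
 f(b) = C1 - 2*b^4/9 + b^3/3 - b^2/2 - b - 12*exp(b/6)


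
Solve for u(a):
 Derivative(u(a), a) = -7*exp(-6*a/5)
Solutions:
 u(a) = C1 + 35*exp(-6*a/5)/6


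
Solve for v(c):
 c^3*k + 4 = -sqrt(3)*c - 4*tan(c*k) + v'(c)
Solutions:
 v(c) = C1 + c^4*k/4 + sqrt(3)*c^2/2 + 4*c + 4*Piecewise((-log(cos(c*k))/k, Ne(k, 0)), (0, True))


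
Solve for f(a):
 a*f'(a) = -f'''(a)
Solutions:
 f(a) = C1 + Integral(C2*airyai(-a) + C3*airybi(-a), a)


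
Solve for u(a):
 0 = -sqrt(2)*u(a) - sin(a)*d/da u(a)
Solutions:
 u(a) = C1*(cos(a) + 1)^(sqrt(2)/2)/(cos(a) - 1)^(sqrt(2)/2)


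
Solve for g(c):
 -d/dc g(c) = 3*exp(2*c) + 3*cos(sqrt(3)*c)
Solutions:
 g(c) = C1 - 3*exp(2*c)/2 - sqrt(3)*sin(sqrt(3)*c)


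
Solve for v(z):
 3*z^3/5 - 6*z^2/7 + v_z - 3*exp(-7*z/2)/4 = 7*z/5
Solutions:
 v(z) = C1 - 3*z^4/20 + 2*z^3/7 + 7*z^2/10 - 3*exp(-7*z/2)/14


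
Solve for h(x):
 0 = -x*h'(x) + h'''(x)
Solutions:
 h(x) = C1 + Integral(C2*airyai(x) + C3*airybi(x), x)


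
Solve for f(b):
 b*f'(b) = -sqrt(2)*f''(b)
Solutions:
 f(b) = C1 + C2*erf(2^(1/4)*b/2)


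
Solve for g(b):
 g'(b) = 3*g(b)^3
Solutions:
 g(b) = -sqrt(2)*sqrt(-1/(C1 + 3*b))/2
 g(b) = sqrt(2)*sqrt(-1/(C1 + 3*b))/2


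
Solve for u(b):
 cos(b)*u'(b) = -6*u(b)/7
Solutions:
 u(b) = C1*(sin(b) - 1)^(3/7)/(sin(b) + 1)^(3/7)


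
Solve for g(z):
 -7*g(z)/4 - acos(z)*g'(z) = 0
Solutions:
 g(z) = C1*exp(-7*Integral(1/acos(z), z)/4)


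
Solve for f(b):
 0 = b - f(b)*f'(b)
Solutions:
 f(b) = -sqrt(C1 + b^2)
 f(b) = sqrt(C1 + b^2)


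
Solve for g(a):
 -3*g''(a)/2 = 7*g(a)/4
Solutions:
 g(a) = C1*sin(sqrt(42)*a/6) + C2*cos(sqrt(42)*a/6)


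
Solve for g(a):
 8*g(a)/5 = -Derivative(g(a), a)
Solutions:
 g(a) = C1*exp(-8*a/5)


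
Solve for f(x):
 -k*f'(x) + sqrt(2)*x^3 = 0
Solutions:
 f(x) = C1 + sqrt(2)*x^4/(4*k)


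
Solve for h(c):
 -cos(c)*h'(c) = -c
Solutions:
 h(c) = C1 + Integral(c/cos(c), c)


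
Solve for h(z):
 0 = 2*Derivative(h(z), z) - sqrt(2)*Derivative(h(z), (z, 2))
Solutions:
 h(z) = C1 + C2*exp(sqrt(2)*z)


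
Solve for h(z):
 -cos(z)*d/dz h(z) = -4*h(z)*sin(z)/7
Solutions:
 h(z) = C1/cos(z)^(4/7)


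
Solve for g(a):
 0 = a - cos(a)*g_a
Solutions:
 g(a) = C1 + Integral(a/cos(a), a)


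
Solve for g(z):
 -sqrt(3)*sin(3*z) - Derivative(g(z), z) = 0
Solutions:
 g(z) = C1 + sqrt(3)*cos(3*z)/3


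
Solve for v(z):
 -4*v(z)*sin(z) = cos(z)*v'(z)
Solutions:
 v(z) = C1*cos(z)^4


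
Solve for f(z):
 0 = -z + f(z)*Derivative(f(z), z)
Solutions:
 f(z) = -sqrt(C1 + z^2)
 f(z) = sqrt(C1 + z^2)


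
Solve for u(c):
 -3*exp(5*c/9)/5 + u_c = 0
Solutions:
 u(c) = C1 + 27*exp(5*c/9)/25


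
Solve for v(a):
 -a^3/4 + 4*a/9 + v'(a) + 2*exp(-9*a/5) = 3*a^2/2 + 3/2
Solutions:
 v(a) = C1 + a^4/16 + a^3/2 - 2*a^2/9 + 3*a/2 + 10*exp(-9*a/5)/9


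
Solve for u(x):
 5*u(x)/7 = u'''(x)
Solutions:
 u(x) = C3*exp(5^(1/3)*7^(2/3)*x/7) + (C1*sin(sqrt(3)*5^(1/3)*7^(2/3)*x/14) + C2*cos(sqrt(3)*5^(1/3)*7^(2/3)*x/14))*exp(-5^(1/3)*7^(2/3)*x/14)


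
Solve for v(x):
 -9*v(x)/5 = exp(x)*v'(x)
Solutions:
 v(x) = C1*exp(9*exp(-x)/5)


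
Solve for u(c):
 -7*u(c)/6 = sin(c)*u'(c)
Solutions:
 u(c) = C1*(cos(c) + 1)^(7/12)/(cos(c) - 1)^(7/12)


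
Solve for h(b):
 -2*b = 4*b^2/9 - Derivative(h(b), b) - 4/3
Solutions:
 h(b) = C1 + 4*b^3/27 + b^2 - 4*b/3


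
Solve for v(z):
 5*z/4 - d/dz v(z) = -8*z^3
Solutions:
 v(z) = C1 + 2*z^4 + 5*z^2/8


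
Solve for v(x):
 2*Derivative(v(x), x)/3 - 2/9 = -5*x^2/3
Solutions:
 v(x) = C1 - 5*x^3/6 + x/3


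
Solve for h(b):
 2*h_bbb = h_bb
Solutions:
 h(b) = C1 + C2*b + C3*exp(b/2)


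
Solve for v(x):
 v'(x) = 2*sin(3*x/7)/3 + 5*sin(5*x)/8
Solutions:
 v(x) = C1 - 14*cos(3*x/7)/9 - cos(5*x)/8


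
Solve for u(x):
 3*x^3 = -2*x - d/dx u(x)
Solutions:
 u(x) = C1 - 3*x^4/4 - x^2


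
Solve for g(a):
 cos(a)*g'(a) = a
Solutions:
 g(a) = C1 + Integral(a/cos(a), a)


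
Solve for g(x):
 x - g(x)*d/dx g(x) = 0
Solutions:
 g(x) = -sqrt(C1 + x^2)
 g(x) = sqrt(C1 + x^2)


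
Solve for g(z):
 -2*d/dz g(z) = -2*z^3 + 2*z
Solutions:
 g(z) = C1 + z^4/4 - z^2/2


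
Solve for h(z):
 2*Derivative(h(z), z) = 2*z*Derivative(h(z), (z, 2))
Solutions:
 h(z) = C1 + C2*z^2


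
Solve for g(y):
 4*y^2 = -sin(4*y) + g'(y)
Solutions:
 g(y) = C1 + 4*y^3/3 - cos(4*y)/4


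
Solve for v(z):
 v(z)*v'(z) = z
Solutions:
 v(z) = -sqrt(C1 + z^2)
 v(z) = sqrt(C1 + z^2)


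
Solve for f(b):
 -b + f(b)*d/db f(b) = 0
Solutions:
 f(b) = -sqrt(C1 + b^2)
 f(b) = sqrt(C1 + b^2)


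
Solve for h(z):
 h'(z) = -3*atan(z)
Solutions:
 h(z) = C1 - 3*z*atan(z) + 3*log(z^2 + 1)/2


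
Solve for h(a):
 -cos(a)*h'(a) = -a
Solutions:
 h(a) = C1 + Integral(a/cos(a), a)


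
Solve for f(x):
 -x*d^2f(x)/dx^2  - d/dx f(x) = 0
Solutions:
 f(x) = C1 + C2*log(x)


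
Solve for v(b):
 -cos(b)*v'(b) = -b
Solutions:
 v(b) = C1 + Integral(b/cos(b), b)


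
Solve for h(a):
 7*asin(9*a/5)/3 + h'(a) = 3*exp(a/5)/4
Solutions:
 h(a) = C1 - 7*a*asin(9*a/5)/3 - 7*sqrt(25 - 81*a^2)/27 + 15*exp(a/5)/4


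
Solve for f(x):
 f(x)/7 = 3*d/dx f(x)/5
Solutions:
 f(x) = C1*exp(5*x/21)


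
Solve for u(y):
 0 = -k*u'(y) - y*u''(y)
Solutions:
 u(y) = C1 + y^(1 - re(k))*(C2*sin(log(y)*Abs(im(k))) + C3*cos(log(y)*im(k)))


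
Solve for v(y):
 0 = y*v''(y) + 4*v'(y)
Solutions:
 v(y) = C1 + C2/y^3


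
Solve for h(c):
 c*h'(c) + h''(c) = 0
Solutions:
 h(c) = C1 + C2*erf(sqrt(2)*c/2)


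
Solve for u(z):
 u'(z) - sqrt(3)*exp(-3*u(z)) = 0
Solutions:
 u(z) = log(C1 + 3*sqrt(3)*z)/3
 u(z) = log((-3^(1/3) - 3^(5/6)*I)*(C1 + sqrt(3)*z)^(1/3)/2)
 u(z) = log((-3^(1/3) + 3^(5/6)*I)*(C1 + sqrt(3)*z)^(1/3)/2)


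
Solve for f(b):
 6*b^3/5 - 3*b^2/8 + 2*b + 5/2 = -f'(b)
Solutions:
 f(b) = C1 - 3*b^4/10 + b^3/8 - b^2 - 5*b/2


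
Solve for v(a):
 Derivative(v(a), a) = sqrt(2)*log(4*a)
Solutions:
 v(a) = C1 + sqrt(2)*a*log(a) - sqrt(2)*a + 2*sqrt(2)*a*log(2)


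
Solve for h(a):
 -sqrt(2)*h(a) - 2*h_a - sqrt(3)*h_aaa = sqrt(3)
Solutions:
 h(a) = C1*exp(-2^(1/6)*a*(-2^(2/3)*3^(1/6)*(9 + sqrt(16*sqrt(3) + 81))^(1/3) + 4*3^(1/3)/(9 + sqrt(16*sqrt(3) + 81))^(1/3))/12)*sin(2^(1/6)*a*(4*3^(5/6)/(9 + sqrt(16*sqrt(3) + 81))^(1/3) + 6^(2/3)*(9 + sqrt(16*sqrt(3) + 81))^(1/3))/12) + C2*exp(-2^(1/6)*a*(-2^(2/3)*3^(1/6)*(9 + sqrt(16*sqrt(3) + 81))^(1/3) + 4*3^(1/3)/(9 + sqrt(16*sqrt(3) + 81))^(1/3))/12)*cos(2^(1/6)*a*(4*3^(5/6)/(9 + sqrt(16*sqrt(3) + 81))^(1/3) + 6^(2/3)*(9 + sqrt(16*sqrt(3) + 81))^(1/3))/12) + C3*exp(2^(1/6)*a*(-2^(2/3)*3^(1/6)*(9 + sqrt(16*sqrt(3) + 81))^(1/3) + 4*3^(1/3)/(9 + sqrt(16*sqrt(3) + 81))^(1/3))/6) - sqrt(6)/2


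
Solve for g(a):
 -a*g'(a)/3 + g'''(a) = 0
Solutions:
 g(a) = C1 + Integral(C2*airyai(3^(2/3)*a/3) + C3*airybi(3^(2/3)*a/3), a)


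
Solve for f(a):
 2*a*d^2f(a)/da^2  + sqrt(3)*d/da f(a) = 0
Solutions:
 f(a) = C1 + C2*a^(1 - sqrt(3)/2)


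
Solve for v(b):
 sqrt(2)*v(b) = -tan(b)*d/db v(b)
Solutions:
 v(b) = C1/sin(b)^(sqrt(2))


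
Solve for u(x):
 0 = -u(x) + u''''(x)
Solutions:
 u(x) = C1*exp(-x) + C2*exp(x) + C3*sin(x) + C4*cos(x)


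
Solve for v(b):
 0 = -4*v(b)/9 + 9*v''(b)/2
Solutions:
 v(b) = C1*exp(-2*sqrt(2)*b/9) + C2*exp(2*sqrt(2)*b/9)


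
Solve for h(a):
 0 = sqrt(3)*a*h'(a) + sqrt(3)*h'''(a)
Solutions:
 h(a) = C1 + Integral(C2*airyai(-a) + C3*airybi(-a), a)


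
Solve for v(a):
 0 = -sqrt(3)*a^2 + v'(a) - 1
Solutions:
 v(a) = C1 + sqrt(3)*a^3/3 + a


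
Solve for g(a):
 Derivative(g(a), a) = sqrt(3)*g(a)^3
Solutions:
 g(a) = -sqrt(2)*sqrt(-1/(C1 + sqrt(3)*a))/2
 g(a) = sqrt(2)*sqrt(-1/(C1 + sqrt(3)*a))/2


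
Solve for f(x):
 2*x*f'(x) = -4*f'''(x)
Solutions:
 f(x) = C1 + Integral(C2*airyai(-2^(2/3)*x/2) + C3*airybi(-2^(2/3)*x/2), x)


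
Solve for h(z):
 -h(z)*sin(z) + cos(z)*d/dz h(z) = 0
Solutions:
 h(z) = C1/cos(z)


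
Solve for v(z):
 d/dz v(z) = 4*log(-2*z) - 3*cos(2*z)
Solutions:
 v(z) = C1 + 4*z*log(-z) - 4*z + 4*z*log(2) - 3*sin(2*z)/2


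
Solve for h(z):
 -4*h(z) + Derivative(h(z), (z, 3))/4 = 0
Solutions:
 h(z) = C3*exp(2*2^(1/3)*z) + (C1*sin(2^(1/3)*sqrt(3)*z) + C2*cos(2^(1/3)*sqrt(3)*z))*exp(-2^(1/3)*z)


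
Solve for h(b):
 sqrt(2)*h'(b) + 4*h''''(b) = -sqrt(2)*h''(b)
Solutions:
 h(b) = C1 + C2*exp(-3^(1/3)*b*(-(9*sqrt(2) + sqrt(6)*sqrt(sqrt(2) + 27))^(1/3) + sqrt(2)*3^(1/3)/(9*sqrt(2) + sqrt(6)*sqrt(sqrt(2) + 27))^(1/3))/12)*sin(3^(1/6)*b*(3*sqrt(2)/(9*sqrt(2) + sqrt(6)*sqrt(sqrt(2) + 27))^(1/3) + 3^(2/3)*(9*sqrt(2) + sqrt(6)*sqrt(sqrt(2) + 27))^(1/3))/12) + C3*exp(-3^(1/3)*b*(-(9*sqrt(2) + sqrt(6)*sqrt(sqrt(2) + 27))^(1/3) + sqrt(2)*3^(1/3)/(9*sqrt(2) + sqrt(6)*sqrt(sqrt(2) + 27))^(1/3))/12)*cos(3^(1/6)*b*(3*sqrt(2)/(9*sqrt(2) + sqrt(6)*sqrt(sqrt(2) + 27))^(1/3) + 3^(2/3)*(9*sqrt(2) + sqrt(6)*sqrt(sqrt(2) + 27))^(1/3))/12) + C4*exp(3^(1/3)*b*(-(9*sqrt(2) + sqrt(6)*sqrt(sqrt(2) + 27))^(1/3) + sqrt(2)*3^(1/3)/(9*sqrt(2) + sqrt(6)*sqrt(sqrt(2) + 27))^(1/3))/6)


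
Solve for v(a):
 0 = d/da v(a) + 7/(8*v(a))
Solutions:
 v(a) = -sqrt(C1 - 7*a)/2
 v(a) = sqrt(C1 - 7*a)/2


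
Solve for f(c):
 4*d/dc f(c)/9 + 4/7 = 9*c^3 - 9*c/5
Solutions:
 f(c) = C1 + 81*c^4/16 - 81*c^2/40 - 9*c/7


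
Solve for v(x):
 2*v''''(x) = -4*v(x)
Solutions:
 v(x) = (C1*sin(2^(3/4)*x/2) + C2*cos(2^(3/4)*x/2))*exp(-2^(3/4)*x/2) + (C3*sin(2^(3/4)*x/2) + C4*cos(2^(3/4)*x/2))*exp(2^(3/4)*x/2)


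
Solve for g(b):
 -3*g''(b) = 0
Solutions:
 g(b) = C1 + C2*b


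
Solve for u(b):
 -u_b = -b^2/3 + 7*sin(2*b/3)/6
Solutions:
 u(b) = C1 + b^3/9 + 7*cos(2*b/3)/4


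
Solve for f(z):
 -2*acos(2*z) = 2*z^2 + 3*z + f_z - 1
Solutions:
 f(z) = C1 - 2*z^3/3 - 3*z^2/2 - 2*z*acos(2*z) + z + sqrt(1 - 4*z^2)


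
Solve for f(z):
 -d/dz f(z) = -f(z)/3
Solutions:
 f(z) = C1*exp(z/3)


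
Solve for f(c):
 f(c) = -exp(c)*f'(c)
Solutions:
 f(c) = C1*exp(exp(-c))


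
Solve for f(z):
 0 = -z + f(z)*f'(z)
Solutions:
 f(z) = -sqrt(C1 + z^2)
 f(z) = sqrt(C1 + z^2)


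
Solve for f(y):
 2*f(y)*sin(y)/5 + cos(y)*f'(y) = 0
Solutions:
 f(y) = C1*cos(y)^(2/5)


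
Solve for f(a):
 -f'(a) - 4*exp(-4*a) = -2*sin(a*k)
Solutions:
 f(a) = C1 + exp(-4*a) - 2*cos(a*k)/k


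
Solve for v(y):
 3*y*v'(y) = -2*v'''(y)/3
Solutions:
 v(y) = C1 + Integral(C2*airyai(-6^(2/3)*y/2) + C3*airybi(-6^(2/3)*y/2), y)


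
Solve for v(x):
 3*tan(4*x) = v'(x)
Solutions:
 v(x) = C1 - 3*log(cos(4*x))/4


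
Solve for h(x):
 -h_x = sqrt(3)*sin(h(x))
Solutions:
 h(x) = -acos((-C1 - exp(2*sqrt(3)*x))/(C1 - exp(2*sqrt(3)*x))) + 2*pi
 h(x) = acos((-C1 - exp(2*sqrt(3)*x))/(C1 - exp(2*sqrt(3)*x)))


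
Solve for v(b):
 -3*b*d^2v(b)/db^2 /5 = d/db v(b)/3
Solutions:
 v(b) = C1 + C2*b^(4/9)


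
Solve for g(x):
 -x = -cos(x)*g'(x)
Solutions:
 g(x) = C1 + Integral(x/cos(x), x)


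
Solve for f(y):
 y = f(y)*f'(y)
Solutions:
 f(y) = -sqrt(C1 + y^2)
 f(y) = sqrt(C1 + y^2)


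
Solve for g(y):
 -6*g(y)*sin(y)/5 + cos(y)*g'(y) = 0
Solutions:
 g(y) = C1/cos(y)^(6/5)


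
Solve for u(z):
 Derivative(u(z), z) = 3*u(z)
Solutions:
 u(z) = C1*exp(3*z)


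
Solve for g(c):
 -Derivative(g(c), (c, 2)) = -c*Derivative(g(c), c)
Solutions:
 g(c) = C1 + C2*erfi(sqrt(2)*c/2)


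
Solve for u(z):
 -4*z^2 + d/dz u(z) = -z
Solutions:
 u(z) = C1 + 4*z^3/3 - z^2/2


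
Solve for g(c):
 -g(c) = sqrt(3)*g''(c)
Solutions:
 g(c) = C1*sin(3^(3/4)*c/3) + C2*cos(3^(3/4)*c/3)


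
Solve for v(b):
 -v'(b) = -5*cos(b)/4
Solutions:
 v(b) = C1 + 5*sin(b)/4


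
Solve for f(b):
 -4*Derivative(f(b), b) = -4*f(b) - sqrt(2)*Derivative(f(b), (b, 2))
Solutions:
 f(b) = (C1*sin(sqrt(2)*b*sqrt(-1 + sqrt(2))) + C2*cos(sqrt(2)*b*sqrt(-1 + sqrt(2))))*exp(sqrt(2)*b)


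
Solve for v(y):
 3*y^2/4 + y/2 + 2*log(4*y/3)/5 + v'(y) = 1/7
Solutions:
 v(y) = C1 - y^3/4 - y^2/4 - 2*y*log(y)/5 - 4*y*log(2)/5 + 2*y*log(3)/5 + 19*y/35


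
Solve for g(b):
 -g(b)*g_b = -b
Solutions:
 g(b) = -sqrt(C1 + b^2)
 g(b) = sqrt(C1 + b^2)


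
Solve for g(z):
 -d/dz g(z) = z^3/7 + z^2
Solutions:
 g(z) = C1 - z^4/28 - z^3/3


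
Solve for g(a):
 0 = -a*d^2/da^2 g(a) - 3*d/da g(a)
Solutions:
 g(a) = C1 + C2/a^2


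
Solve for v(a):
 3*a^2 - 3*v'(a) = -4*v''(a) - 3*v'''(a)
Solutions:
 v(a) = C1 + C2*exp(a*(-2 + sqrt(13))/3) + C3*exp(-a*(2 + sqrt(13))/3) + a^3/3 + 4*a^2/3 + 50*a/9


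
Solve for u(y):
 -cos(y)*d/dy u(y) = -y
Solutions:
 u(y) = C1 + Integral(y/cos(y), y)


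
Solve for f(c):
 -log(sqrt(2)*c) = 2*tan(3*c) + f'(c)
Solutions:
 f(c) = C1 - c*log(c) - c*log(2)/2 + c + 2*log(cos(3*c))/3


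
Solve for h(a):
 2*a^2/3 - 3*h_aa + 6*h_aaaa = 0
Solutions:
 h(a) = C1 + C2*a + C3*exp(-sqrt(2)*a/2) + C4*exp(sqrt(2)*a/2) + a^4/54 + 4*a^2/9


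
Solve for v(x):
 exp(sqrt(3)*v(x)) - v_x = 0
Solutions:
 v(x) = sqrt(3)*(2*log(-1/(C1 + x)) - log(3))/6


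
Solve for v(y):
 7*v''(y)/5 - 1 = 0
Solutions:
 v(y) = C1 + C2*y + 5*y^2/14


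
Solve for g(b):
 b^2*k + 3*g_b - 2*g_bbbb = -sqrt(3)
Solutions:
 g(b) = C1 + C4*exp(2^(2/3)*3^(1/3)*b/2) - b^3*k/9 - sqrt(3)*b/3 + (C2*sin(2^(2/3)*3^(5/6)*b/4) + C3*cos(2^(2/3)*3^(5/6)*b/4))*exp(-2^(2/3)*3^(1/3)*b/4)


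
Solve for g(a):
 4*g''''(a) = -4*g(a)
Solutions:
 g(a) = (C1*sin(sqrt(2)*a/2) + C2*cos(sqrt(2)*a/2))*exp(-sqrt(2)*a/2) + (C3*sin(sqrt(2)*a/2) + C4*cos(sqrt(2)*a/2))*exp(sqrt(2)*a/2)


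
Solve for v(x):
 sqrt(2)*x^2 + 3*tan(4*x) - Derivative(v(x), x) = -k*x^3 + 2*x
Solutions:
 v(x) = C1 + k*x^4/4 + sqrt(2)*x^3/3 - x^2 - 3*log(cos(4*x))/4


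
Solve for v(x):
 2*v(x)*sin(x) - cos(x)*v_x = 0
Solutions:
 v(x) = C1/cos(x)^2


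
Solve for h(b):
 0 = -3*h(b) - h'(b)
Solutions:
 h(b) = C1*exp(-3*b)


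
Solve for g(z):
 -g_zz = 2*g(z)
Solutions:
 g(z) = C1*sin(sqrt(2)*z) + C2*cos(sqrt(2)*z)


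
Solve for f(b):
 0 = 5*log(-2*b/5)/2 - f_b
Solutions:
 f(b) = C1 + 5*b*log(-b)/2 + 5*b*(-log(5) - 1 + log(2))/2


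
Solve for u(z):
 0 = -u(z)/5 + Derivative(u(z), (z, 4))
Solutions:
 u(z) = C1*exp(-5^(3/4)*z/5) + C2*exp(5^(3/4)*z/5) + C3*sin(5^(3/4)*z/5) + C4*cos(5^(3/4)*z/5)


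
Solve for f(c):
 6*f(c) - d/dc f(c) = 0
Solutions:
 f(c) = C1*exp(6*c)


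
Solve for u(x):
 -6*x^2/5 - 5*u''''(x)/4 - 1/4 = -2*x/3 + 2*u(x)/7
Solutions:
 u(x) = -21*x^2/5 + 7*x/3 + (C1*sin(2^(1/4)*35^(3/4)*x/35) + C2*cos(2^(1/4)*35^(3/4)*x/35))*exp(-2^(1/4)*35^(3/4)*x/35) + (C3*sin(2^(1/4)*35^(3/4)*x/35) + C4*cos(2^(1/4)*35^(3/4)*x/35))*exp(2^(1/4)*35^(3/4)*x/35) - 7/8


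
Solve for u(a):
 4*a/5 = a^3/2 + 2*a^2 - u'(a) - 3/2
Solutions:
 u(a) = C1 + a^4/8 + 2*a^3/3 - 2*a^2/5 - 3*a/2


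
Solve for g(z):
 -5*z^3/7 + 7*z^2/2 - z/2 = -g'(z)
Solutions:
 g(z) = C1 + 5*z^4/28 - 7*z^3/6 + z^2/4


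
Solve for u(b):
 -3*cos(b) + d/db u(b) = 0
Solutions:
 u(b) = C1 + 3*sin(b)


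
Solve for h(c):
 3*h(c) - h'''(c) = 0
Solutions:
 h(c) = C3*exp(3^(1/3)*c) + (C1*sin(3^(5/6)*c/2) + C2*cos(3^(5/6)*c/2))*exp(-3^(1/3)*c/2)


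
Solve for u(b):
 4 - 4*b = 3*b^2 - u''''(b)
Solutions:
 u(b) = C1 + C2*b + C3*b^2 + C4*b^3 + b^6/120 + b^5/30 - b^4/6


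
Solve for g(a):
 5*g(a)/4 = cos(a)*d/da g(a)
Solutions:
 g(a) = C1*(sin(a) + 1)^(5/8)/(sin(a) - 1)^(5/8)


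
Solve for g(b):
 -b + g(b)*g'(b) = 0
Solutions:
 g(b) = -sqrt(C1 + b^2)
 g(b) = sqrt(C1 + b^2)


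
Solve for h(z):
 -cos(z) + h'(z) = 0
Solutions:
 h(z) = C1 + sin(z)


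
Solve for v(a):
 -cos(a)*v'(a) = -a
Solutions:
 v(a) = C1 + Integral(a/cos(a), a)


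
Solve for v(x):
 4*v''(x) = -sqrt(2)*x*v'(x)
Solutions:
 v(x) = C1 + C2*erf(2^(3/4)*x/4)


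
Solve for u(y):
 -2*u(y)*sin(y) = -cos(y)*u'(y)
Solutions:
 u(y) = C1/cos(y)^2


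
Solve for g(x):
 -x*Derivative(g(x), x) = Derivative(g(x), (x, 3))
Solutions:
 g(x) = C1 + Integral(C2*airyai(-x) + C3*airybi(-x), x)


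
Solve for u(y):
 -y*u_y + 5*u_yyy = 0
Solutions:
 u(y) = C1 + Integral(C2*airyai(5^(2/3)*y/5) + C3*airybi(5^(2/3)*y/5), y)


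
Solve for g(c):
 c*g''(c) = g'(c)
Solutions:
 g(c) = C1 + C2*c^2


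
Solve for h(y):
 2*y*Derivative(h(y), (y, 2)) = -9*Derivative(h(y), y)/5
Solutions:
 h(y) = C1 + C2*y^(1/10)


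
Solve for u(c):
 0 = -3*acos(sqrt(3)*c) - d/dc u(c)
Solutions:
 u(c) = C1 - 3*c*acos(sqrt(3)*c) + sqrt(3)*sqrt(1 - 3*c^2)


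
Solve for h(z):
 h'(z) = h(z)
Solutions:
 h(z) = C1*exp(z)


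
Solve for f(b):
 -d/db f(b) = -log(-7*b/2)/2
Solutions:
 f(b) = C1 + b*log(-b)/2 + b*(-1 - log(2) + log(7))/2


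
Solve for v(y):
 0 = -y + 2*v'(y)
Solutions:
 v(y) = C1 + y^2/4


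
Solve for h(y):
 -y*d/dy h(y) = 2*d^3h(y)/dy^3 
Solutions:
 h(y) = C1 + Integral(C2*airyai(-2^(2/3)*y/2) + C3*airybi(-2^(2/3)*y/2), y)


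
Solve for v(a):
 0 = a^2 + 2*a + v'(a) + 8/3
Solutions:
 v(a) = C1 - a^3/3 - a^2 - 8*a/3


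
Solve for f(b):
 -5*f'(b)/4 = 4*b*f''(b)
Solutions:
 f(b) = C1 + C2*b^(11/16)


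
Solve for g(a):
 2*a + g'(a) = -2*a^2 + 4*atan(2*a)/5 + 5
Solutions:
 g(a) = C1 - 2*a^3/3 - a^2 + 4*a*atan(2*a)/5 + 5*a - log(4*a^2 + 1)/5


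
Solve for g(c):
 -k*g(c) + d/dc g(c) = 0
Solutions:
 g(c) = C1*exp(c*k)


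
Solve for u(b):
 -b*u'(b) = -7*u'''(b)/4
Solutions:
 u(b) = C1 + Integral(C2*airyai(14^(2/3)*b/7) + C3*airybi(14^(2/3)*b/7), b)


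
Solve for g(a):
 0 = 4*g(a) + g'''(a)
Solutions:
 g(a) = C3*exp(-2^(2/3)*a) + (C1*sin(2^(2/3)*sqrt(3)*a/2) + C2*cos(2^(2/3)*sqrt(3)*a/2))*exp(2^(2/3)*a/2)


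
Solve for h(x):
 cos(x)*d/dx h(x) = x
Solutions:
 h(x) = C1 + Integral(x/cos(x), x)


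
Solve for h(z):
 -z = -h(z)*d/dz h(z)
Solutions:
 h(z) = -sqrt(C1 + z^2)
 h(z) = sqrt(C1 + z^2)


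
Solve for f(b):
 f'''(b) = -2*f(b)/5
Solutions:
 f(b) = C3*exp(-2^(1/3)*5^(2/3)*b/5) + (C1*sin(2^(1/3)*sqrt(3)*5^(2/3)*b/10) + C2*cos(2^(1/3)*sqrt(3)*5^(2/3)*b/10))*exp(2^(1/3)*5^(2/3)*b/10)


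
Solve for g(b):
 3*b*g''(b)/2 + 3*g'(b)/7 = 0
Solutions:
 g(b) = C1 + C2*b^(5/7)


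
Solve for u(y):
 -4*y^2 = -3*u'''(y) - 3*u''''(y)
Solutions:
 u(y) = C1 + C2*y + C3*y^2 + C4*exp(-y) + y^5/45 - y^4/9 + 4*y^3/9


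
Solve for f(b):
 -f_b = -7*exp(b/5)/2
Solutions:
 f(b) = C1 + 35*exp(b/5)/2


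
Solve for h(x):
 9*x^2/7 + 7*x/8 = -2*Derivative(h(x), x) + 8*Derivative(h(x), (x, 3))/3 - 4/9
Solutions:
 h(x) = C1 + C2*exp(-sqrt(3)*x/2) + C3*exp(sqrt(3)*x/2) - 3*x^3/14 - 7*x^2/32 - 122*x/63


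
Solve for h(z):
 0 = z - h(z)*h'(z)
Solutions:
 h(z) = -sqrt(C1 + z^2)
 h(z) = sqrt(C1 + z^2)


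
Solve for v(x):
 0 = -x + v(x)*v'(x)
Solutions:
 v(x) = -sqrt(C1 + x^2)
 v(x) = sqrt(C1 + x^2)


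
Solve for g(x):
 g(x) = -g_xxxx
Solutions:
 g(x) = (C1*sin(sqrt(2)*x/2) + C2*cos(sqrt(2)*x/2))*exp(-sqrt(2)*x/2) + (C3*sin(sqrt(2)*x/2) + C4*cos(sqrt(2)*x/2))*exp(sqrt(2)*x/2)


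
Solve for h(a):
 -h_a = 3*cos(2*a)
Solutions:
 h(a) = C1 - 3*sin(2*a)/2


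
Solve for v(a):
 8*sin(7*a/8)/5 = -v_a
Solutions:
 v(a) = C1 + 64*cos(7*a/8)/35


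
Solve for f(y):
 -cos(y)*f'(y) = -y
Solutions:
 f(y) = C1 + Integral(y/cos(y), y)


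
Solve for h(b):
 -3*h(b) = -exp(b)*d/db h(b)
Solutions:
 h(b) = C1*exp(-3*exp(-b))


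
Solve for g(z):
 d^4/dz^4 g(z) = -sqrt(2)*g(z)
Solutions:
 g(z) = (C1*sin(2^(5/8)*z/2) + C2*cos(2^(5/8)*z/2))*exp(-2^(5/8)*z/2) + (C3*sin(2^(5/8)*z/2) + C4*cos(2^(5/8)*z/2))*exp(2^(5/8)*z/2)


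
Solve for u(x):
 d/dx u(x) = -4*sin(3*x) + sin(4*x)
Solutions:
 u(x) = C1 + 4*cos(3*x)/3 - cos(4*x)/4


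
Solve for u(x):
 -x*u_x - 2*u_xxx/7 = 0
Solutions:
 u(x) = C1 + Integral(C2*airyai(-2^(2/3)*7^(1/3)*x/2) + C3*airybi(-2^(2/3)*7^(1/3)*x/2), x)


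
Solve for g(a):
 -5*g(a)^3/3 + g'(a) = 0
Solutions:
 g(a) = -sqrt(6)*sqrt(-1/(C1 + 5*a))/2
 g(a) = sqrt(6)*sqrt(-1/(C1 + 5*a))/2


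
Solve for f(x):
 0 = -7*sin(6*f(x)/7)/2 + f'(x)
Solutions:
 -7*x/2 + 7*log(cos(6*f(x)/7) - 1)/12 - 7*log(cos(6*f(x)/7) + 1)/12 = C1


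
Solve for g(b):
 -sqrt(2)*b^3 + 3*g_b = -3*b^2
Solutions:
 g(b) = C1 + sqrt(2)*b^4/12 - b^3/3


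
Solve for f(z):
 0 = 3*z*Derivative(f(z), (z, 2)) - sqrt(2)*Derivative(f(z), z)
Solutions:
 f(z) = C1 + C2*z^(sqrt(2)/3 + 1)


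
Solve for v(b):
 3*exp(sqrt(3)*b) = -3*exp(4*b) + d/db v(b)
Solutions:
 v(b) = C1 + 3*exp(4*b)/4 + sqrt(3)*exp(sqrt(3)*b)


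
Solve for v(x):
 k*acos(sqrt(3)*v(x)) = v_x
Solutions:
 Integral(1/acos(sqrt(3)*_y), (_y, v(x))) = C1 + k*x


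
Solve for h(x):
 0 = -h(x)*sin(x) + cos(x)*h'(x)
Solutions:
 h(x) = C1/cos(x)


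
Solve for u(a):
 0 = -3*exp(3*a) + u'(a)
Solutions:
 u(a) = C1 + exp(3*a)


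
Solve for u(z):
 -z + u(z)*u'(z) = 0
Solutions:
 u(z) = -sqrt(C1 + z^2)
 u(z) = sqrt(C1 + z^2)


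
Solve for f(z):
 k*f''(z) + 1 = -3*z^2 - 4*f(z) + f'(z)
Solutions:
 f(z) = C1*exp(z*(1 - sqrt(1 - 16*k))/(2*k)) + C2*exp(z*(sqrt(1 - 16*k) + 1)/(2*k)) + 3*k/8 - 3*z^2/4 - 3*z/8 - 11/32


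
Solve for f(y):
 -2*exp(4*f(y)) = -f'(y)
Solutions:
 f(y) = log(-(-1/(C1 + 8*y))^(1/4))
 f(y) = log(-1/(C1 + 8*y))/4
 f(y) = log(-I*(-1/(C1 + 8*y))^(1/4))
 f(y) = log(I*(-1/(C1 + 8*y))^(1/4))


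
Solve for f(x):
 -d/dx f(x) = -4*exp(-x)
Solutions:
 f(x) = C1 - 4*exp(-x)


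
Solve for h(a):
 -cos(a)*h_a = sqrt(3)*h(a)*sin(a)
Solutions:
 h(a) = C1*cos(a)^(sqrt(3))


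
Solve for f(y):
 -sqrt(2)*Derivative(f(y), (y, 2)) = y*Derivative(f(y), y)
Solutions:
 f(y) = C1 + C2*erf(2^(1/4)*y/2)


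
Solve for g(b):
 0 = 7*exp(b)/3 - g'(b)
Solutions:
 g(b) = C1 + 7*exp(b)/3


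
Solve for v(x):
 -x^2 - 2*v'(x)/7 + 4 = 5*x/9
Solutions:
 v(x) = C1 - 7*x^3/6 - 35*x^2/36 + 14*x


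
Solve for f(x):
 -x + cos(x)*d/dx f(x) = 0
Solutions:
 f(x) = C1 + Integral(x/cos(x), x)


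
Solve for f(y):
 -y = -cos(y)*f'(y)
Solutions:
 f(y) = C1 + Integral(y/cos(y), y)


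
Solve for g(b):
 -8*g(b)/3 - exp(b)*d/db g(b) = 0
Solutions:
 g(b) = C1*exp(8*exp(-b)/3)


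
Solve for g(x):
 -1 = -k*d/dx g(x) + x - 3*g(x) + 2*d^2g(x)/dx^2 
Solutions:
 g(x) = C1*exp(x*(k - sqrt(k^2 + 24))/4) + C2*exp(x*(k + sqrt(k^2 + 24))/4) - k/9 + x/3 + 1/3


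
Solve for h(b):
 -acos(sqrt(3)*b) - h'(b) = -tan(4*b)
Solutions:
 h(b) = C1 - b*acos(sqrt(3)*b) + sqrt(3)*sqrt(1 - 3*b^2)/3 - log(cos(4*b))/4


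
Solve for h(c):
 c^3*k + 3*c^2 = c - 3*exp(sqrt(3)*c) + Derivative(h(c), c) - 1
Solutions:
 h(c) = C1 + c^4*k/4 + c^3 - c^2/2 + c + sqrt(3)*exp(sqrt(3)*c)


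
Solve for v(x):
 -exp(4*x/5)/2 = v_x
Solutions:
 v(x) = C1 - 5*exp(4*x/5)/8


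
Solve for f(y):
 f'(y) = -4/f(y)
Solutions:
 f(y) = -sqrt(C1 - 8*y)
 f(y) = sqrt(C1 - 8*y)


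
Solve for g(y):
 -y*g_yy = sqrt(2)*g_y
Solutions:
 g(y) = C1 + C2*y^(1 - sqrt(2))


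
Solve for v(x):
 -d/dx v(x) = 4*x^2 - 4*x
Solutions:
 v(x) = C1 - 4*x^3/3 + 2*x^2


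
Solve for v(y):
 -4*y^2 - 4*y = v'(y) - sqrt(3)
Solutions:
 v(y) = C1 - 4*y^3/3 - 2*y^2 + sqrt(3)*y


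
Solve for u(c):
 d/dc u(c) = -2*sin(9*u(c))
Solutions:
 u(c) = -acos((-C1 - exp(36*c))/(C1 - exp(36*c)))/9 + 2*pi/9
 u(c) = acos((-C1 - exp(36*c))/(C1 - exp(36*c)))/9


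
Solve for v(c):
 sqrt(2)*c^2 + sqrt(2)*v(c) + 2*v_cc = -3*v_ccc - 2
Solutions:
 v(c) = C1*exp(c*(-8 + 8*2^(1/3)/(16 + 243*sqrt(2) + sqrt(-256 + (16 + 243*sqrt(2))^2))^(1/3) + 2^(2/3)*(16 + 243*sqrt(2) + sqrt(-256 + (16 + 243*sqrt(2))^2))^(1/3))/36)*sin(2^(1/3)*sqrt(3)*c*(-2^(1/3)*(16 + 243*sqrt(2) + 27*sqrt(-256/729 + (16/27 + 9*sqrt(2))^2))^(1/3) + 8/(16 + 243*sqrt(2) + 27*sqrt(-256/729 + (16/27 + 9*sqrt(2))^2))^(1/3))/36) + C2*exp(c*(-8 + 8*2^(1/3)/(16 + 243*sqrt(2) + sqrt(-256 + (16 + 243*sqrt(2))^2))^(1/3) + 2^(2/3)*(16 + 243*sqrt(2) + sqrt(-256 + (16 + 243*sqrt(2))^2))^(1/3))/36)*cos(2^(1/3)*sqrt(3)*c*(-2^(1/3)*(16 + 243*sqrt(2) + 27*sqrt(-256/729 + (16/27 + 9*sqrt(2))^2))^(1/3) + 8/(16 + 243*sqrt(2) + 27*sqrt(-256/729 + (16/27 + 9*sqrt(2))^2))^(1/3))/36) + C3*exp(-c*(8*2^(1/3)/(16 + 243*sqrt(2) + sqrt(-256 + (16 + 243*sqrt(2))^2))^(1/3) + 4 + 2^(2/3)*(16 + 243*sqrt(2) + sqrt(-256 + (16 + 243*sqrt(2))^2))^(1/3))/18) - c^2 + sqrt(2)


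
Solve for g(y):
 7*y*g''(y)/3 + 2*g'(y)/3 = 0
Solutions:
 g(y) = C1 + C2*y^(5/7)


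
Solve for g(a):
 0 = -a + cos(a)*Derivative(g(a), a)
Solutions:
 g(a) = C1 + Integral(a/cos(a), a)


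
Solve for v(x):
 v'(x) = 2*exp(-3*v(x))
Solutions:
 v(x) = log(C1 + 6*x)/3
 v(x) = log((-3^(1/3) - 3^(5/6)*I)*(C1 + 2*x)^(1/3)/2)
 v(x) = log((-3^(1/3) + 3^(5/6)*I)*(C1 + 2*x)^(1/3)/2)


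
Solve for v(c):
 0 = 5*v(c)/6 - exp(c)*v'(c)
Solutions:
 v(c) = C1*exp(-5*exp(-c)/6)


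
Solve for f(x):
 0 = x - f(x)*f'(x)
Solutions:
 f(x) = -sqrt(C1 + x^2)
 f(x) = sqrt(C1 + x^2)


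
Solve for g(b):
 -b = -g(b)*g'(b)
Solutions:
 g(b) = -sqrt(C1 + b^2)
 g(b) = sqrt(C1 + b^2)


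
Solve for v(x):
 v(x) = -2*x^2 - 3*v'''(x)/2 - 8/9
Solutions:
 v(x) = C3*exp(-2^(1/3)*3^(2/3)*x/3) - 2*x^2 + (C1*sin(2^(1/3)*3^(1/6)*x/2) + C2*cos(2^(1/3)*3^(1/6)*x/2))*exp(2^(1/3)*3^(2/3)*x/6) - 8/9


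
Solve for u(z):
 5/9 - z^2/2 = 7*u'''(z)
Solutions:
 u(z) = C1 + C2*z + C3*z^2 - z^5/840 + 5*z^3/378


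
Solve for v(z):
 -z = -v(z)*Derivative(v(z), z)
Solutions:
 v(z) = -sqrt(C1 + z^2)
 v(z) = sqrt(C1 + z^2)


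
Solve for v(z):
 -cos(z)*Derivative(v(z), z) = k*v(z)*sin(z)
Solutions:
 v(z) = C1*exp(k*log(cos(z)))


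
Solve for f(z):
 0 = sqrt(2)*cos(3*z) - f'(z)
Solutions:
 f(z) = C1 + sqrt(2)*sin(3*z)/3


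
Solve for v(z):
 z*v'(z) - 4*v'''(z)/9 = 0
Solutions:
 v(z) = C1 + Integral(C2*airyai(2^(1/3)*3^(2/3)*z/2) + C3*airybi(2^(1/3)*3^(2/3)*z/2), z)


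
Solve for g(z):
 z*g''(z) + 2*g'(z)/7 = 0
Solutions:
 g(z) = C1 + C2*z^(5/7)


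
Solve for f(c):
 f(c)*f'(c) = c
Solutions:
 f(c) = -sqrt(C1 + c^2)
 f(c) = sqrt(C1 + c^2)


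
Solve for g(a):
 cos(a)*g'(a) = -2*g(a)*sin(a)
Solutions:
 g(a) = C1*cos(a)^2


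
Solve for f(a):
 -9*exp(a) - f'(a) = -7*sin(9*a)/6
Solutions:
 f(a) = C1 - 9*exp(a) - 7*cos(9*a)/54


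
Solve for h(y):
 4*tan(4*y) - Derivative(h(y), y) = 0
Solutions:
 h(y) = C1 - log(cos(4*y))


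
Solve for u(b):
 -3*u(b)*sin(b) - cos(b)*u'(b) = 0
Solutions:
 u(b) = C1*cos(b)^3


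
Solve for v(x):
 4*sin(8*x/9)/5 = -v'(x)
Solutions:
 v(x) = C1 + 9*cos(8*x/9)/10


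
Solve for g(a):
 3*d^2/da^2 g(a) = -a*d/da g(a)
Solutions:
 g(a) = C1 + C2*erf(sqrt(6)*a/6)


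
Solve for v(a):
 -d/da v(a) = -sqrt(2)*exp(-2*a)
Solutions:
 v(a) = C1 - sqrt(2)*exp(-2*a)/2


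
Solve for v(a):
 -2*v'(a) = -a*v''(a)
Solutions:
 v(a) = C1 + C2*a^3


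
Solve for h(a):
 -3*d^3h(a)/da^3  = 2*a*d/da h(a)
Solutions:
 h(a) = C1 + Integral(C2*airyai(-2^(1/3)*3^(2/3)*a/3) + C3*airybi(-2^(1/3)*3^(2/3)*a/3), a)


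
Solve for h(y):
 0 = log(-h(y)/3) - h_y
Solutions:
 -Integral(1/(log(-_y) - log(3)), (_y, h(y))) = C1 - y


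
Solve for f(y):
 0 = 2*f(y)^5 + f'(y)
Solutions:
 f(y) = -I*(1/(C1 + 8*y))^(1/4)
 f(y) = I*(1/(C1 + 8*y))^(1/4)
 f(y) = -(1/(C1 + 8*y))^(1/4)
 f(y) = (1/(C1 + 8*y))^(1/4)


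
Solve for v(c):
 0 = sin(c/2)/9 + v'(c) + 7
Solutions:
 v(c) = C1 - 7*c + 2*cos(c/2)/9


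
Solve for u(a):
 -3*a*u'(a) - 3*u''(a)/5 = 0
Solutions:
 u(a) = C1 + C2*erf(sqrt(10)*a/2)


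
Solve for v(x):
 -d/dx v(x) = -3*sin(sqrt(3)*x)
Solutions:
 v(x) = C1 - sqrt(3)*cos(sqrt(3)*x)


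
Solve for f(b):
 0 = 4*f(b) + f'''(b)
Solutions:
 f(b) = C3*exp(-2^(2/3)*b) + (C1*sin(2^(2/3)*sqrt(3)*b/2) + C2*cos(2^(2/3)*sqrt(3)*b/2))*exp(2^(2/3)*b/2)


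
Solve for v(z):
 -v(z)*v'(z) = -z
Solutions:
 v(z) = -sqrt(C1 + z^2)
 v(z) = sqrt(C1 + z^2)


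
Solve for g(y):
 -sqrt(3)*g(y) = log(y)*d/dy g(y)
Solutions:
 g(y) = C1*exp(-sqrt(3)*li(y))


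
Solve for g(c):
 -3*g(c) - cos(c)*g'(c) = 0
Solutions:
 g(c) = C1*(sin(c) - 1)^(3/2)/(sin(c) + 1)^(3/2)


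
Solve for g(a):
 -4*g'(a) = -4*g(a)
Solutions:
 g(a) = C1*exp(a)


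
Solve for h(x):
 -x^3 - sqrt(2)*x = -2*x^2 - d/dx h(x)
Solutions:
 h(x) = C1 + x^4/4 - 2*x^3/3 + sqrt(2)*x^2/2


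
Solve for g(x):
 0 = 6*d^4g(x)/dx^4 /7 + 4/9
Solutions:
 g(x) = C1 + C2*x + C3*x^2 + C4*x^3 - 7*x^4/324


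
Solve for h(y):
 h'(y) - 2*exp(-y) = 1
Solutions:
 h(y) = C1 + y - 2*exp(-y)


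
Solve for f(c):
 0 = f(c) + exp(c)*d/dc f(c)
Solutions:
 f(c) = C1*exp(exp(-c))


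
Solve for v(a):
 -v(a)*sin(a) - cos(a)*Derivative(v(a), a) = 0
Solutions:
 v(a) = C1*cos(a)


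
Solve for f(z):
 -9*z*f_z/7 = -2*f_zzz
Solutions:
 f(z) = C1 + Integral(C2*airyai(42^(2/3)*z/14) + C3*airybi(42^(2/3)*z/14), z)


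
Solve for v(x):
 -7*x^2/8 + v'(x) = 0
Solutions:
 v(x) = C1 + 7*x^3/24


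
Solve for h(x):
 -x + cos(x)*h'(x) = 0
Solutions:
 h(x) = C1 + Integral(x/cos(x), x)


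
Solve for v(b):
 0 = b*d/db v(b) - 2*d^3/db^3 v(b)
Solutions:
 v(b) = C1 + Integral(C2*airyai(2^(2/3)*b/2) + C3*airybi(2^(2/3)*b/2), b)


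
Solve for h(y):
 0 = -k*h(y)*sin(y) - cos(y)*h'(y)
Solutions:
 h(y) = C1*exp(k*log(cos(y)))


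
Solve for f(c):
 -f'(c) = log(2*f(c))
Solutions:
 Integral(1/(log(_y) + log(2)), (_y, f(c))) = C1 - c


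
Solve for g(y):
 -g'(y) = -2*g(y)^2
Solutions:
 g(y) = -1/(C1 + 2*y)


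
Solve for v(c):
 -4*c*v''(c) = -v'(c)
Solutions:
 v(c) = C1 + C2*c^(5/4)


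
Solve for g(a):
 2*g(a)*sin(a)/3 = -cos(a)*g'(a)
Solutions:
 g(a) = C1*cos(a)^(2/3)


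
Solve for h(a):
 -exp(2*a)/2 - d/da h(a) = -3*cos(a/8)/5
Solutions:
 h(a) = C1 - exp(2*a)/4 + 24*sin(a/8)/5


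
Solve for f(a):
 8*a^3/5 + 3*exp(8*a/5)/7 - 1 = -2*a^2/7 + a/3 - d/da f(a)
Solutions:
 f(a) = C1 - 2*a^4/5 - 2*a^3/21 + a^2/6 + a - 15*exp(8*a/5)/56


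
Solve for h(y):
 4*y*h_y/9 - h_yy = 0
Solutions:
 h(y) = C1 + C2*erfi(sqrt(2)*y/3)


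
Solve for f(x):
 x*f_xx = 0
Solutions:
 f(x) = C1 + C2*x


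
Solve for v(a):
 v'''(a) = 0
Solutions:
 v(a) = C1 + C2*a + C3*a^2


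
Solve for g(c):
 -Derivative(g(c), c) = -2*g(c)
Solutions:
 g(c) = C1*exp(2*c)


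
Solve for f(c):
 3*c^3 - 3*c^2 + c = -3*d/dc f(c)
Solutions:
 f(c) = C1 - c^4/4 + c^3/3 - c^2/6


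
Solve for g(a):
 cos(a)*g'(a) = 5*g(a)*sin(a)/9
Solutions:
 g(a) = C1/cos(a)^(5/9)


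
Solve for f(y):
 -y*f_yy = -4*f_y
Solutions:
 f(y) = C1 + C2*y^5


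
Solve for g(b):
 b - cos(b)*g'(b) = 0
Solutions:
 g(b) = C1 + Integral(b/cos(b), b)


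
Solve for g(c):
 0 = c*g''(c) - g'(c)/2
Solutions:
 g(c) = C1 + C2*c^(3/2)


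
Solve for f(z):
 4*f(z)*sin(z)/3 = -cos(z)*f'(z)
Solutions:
 f(z) = C1*cos(z)^(4/3)


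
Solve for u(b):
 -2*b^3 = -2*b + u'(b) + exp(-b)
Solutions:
 u(b) = C1 - b^4/2 + b^2 + exp(-b)


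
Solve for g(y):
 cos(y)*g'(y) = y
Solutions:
 g(y) = C1 + Integral(y/cos(y), y)


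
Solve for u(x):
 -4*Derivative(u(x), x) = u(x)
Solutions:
 u(x) = C1*exp(-x/4)


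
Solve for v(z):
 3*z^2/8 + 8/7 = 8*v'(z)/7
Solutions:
 v(z) = C1 + 7*z^3/64 + z


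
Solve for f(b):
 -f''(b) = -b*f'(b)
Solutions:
 f(b) = C1 + C2*erfi(sqrt(2)*b/2)


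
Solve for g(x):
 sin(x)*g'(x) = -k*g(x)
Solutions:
 g(x) = C1*exp(k*(-log(cos(x) - 1) + log(cos(x) + 1))/2)


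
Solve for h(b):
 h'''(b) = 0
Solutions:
 h(b) = C1 + C2*b + C3*b^2


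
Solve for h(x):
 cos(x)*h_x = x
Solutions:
 h(x) = C1 + Integral(x/cos(x), x)


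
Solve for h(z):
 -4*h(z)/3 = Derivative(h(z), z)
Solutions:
 h(z) = C1*exp(-4*z/3)


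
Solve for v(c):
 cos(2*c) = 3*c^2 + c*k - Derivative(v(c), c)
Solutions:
 v(c) = C1 + c^3 + c^2*k/2 - sin(2*c)/2


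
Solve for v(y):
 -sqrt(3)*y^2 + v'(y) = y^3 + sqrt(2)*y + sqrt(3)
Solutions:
 v(y) = C1 + y^4/4 + sqrt(3)*y^3/3 + sqrt(2)*y^2/2 + sqrt(3)*y


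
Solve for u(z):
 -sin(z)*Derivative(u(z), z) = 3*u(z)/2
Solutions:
 u(z) = C1*(cos(z) + 1)^(3/4)/(cos(z) - 1)^(3/4)


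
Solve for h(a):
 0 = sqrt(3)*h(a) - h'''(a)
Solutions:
 h(a) = C3*exp(3^(1/6)*a) + (C1*sin(3^(2/3)*a/2) + C2*cos(3^(2/3)*a/2))*exp(-3^(1/6)*a/2)


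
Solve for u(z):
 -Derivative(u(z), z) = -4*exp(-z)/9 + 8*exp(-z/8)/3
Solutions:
 u(z) = C1 - 4*exp(-z)/9 + 64*exp(-z/8)/3


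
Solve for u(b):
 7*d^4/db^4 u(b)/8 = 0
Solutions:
 u(b) = C1 + C2*b + C3*b^2 + C4*b^3


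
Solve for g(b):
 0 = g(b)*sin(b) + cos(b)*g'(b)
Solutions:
 g(b) = C1*cos(b)


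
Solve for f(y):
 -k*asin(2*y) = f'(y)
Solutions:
 f(y) = C1 - k*(y*asin(2*y) + sqrt(1 - 4*y^2)/2)


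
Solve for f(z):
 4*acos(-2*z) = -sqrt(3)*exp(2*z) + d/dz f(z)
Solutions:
 f(z) = C1 + 4*z*acos(-2*z) + 2*sqrt(1 - 4*z^2) + sqrt(3)*exp(2*z)/2


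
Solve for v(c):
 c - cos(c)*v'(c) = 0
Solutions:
 v(c) = C1 + Integral(c/cos(c), c)


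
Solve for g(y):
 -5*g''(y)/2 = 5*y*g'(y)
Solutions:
 g(y) = C1 + C2*erf(y)


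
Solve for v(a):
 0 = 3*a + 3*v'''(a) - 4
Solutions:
 v(a) = C1 + C2*a + C3*a^2 - a^4/24 + 2*a^3/9


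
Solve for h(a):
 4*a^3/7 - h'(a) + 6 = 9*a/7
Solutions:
 h(a) = C1 + a^4/7 - 9*a^2/14 + 6*a


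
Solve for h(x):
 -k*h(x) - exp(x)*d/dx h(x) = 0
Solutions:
 h(x) = C1*exp(k*exp(-x))


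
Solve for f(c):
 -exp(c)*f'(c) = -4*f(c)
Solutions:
 f(c) = C1*exp(-4*exp(-c))


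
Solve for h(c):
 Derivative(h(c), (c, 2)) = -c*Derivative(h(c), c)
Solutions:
 h(c) = C1 + C2*erf(sqrt(2)*c/2)


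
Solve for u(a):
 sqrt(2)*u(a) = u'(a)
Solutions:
 u(a) = C1*exp(sqrt(2)*a)


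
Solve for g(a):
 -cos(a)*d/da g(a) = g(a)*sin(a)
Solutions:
 g(a) = C1*cos(a)


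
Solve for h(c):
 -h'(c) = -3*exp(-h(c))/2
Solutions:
 h(c) = log(C1 + 3*c/2)


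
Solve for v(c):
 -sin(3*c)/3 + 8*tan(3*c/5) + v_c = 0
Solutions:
 v(c) = C1 + 40*log(cos(3*c/5))/3 - cos(3*c)/9


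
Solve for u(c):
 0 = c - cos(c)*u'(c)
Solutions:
 u(c) = C1 + Integral(c/cos(c), c)


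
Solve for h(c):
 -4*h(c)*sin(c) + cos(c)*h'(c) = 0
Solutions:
 h(c) = C1/cos(c)^4


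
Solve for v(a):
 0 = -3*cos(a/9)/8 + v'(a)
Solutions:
 v(a) = C1 + 27*sin(a/9)/8


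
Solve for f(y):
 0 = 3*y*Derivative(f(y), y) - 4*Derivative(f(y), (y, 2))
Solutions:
 f(y) = C1 + C2*erfi(sqrt(6)*y/4)


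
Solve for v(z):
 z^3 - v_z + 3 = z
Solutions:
 v(z) = C1 + z^4/4 - z^2/2 + 3*z


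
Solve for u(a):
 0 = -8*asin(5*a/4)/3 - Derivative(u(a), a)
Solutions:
 u(a) = C1 - 8*a*asin(5*a/4)/3 - 8*sqrt(16 - 25*a^2)/15


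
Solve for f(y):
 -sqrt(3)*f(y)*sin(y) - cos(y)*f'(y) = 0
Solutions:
 f(y) = C1*cos(y)^(sqrt(3))


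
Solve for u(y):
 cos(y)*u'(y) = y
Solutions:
 u(y) = C1 + Integral(y/cos(y), y)


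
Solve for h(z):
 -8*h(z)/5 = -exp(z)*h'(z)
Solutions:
 h(z) = C1*exp(-8*exp(-z)/5)


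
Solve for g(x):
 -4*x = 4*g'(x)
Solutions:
 g(x) = C1 - x^2/2


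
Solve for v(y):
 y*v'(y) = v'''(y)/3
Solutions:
 v(y) = C1 + Integral(C2*airyai(3^(1/3)*y) + C3*airybi(3^(1/3)*y), y)


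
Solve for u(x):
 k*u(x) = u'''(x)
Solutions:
 u(x) = C1*exp(k^(1/3)*x) + C2*exp(k^(1/3)*x*(-1 + sqrt(3)*I)/2) + C3*exp(-k^(1/3)*x*(1 + sqrt(3)*I)/2)


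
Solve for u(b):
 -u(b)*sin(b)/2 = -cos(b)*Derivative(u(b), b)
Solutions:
 u(b) = C1/sqrt(cos(b))


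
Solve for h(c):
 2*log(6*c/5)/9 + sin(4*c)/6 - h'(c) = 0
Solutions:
 h(c) = C1 + 2*c*log(c)/9 - 2*c*log(5)/9 - 2*c/9 + 2*c*log(6)/9 - cos(4*c)/24


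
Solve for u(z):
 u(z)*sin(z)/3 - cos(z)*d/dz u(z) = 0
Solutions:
 u(z) = C1/cos(z)^(1/3)


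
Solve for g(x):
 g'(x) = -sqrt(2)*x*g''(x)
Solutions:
 g(x) = C1 + C2*x^(1 - sqrt(2)/2)


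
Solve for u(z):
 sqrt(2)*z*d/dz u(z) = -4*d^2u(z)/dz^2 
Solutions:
 u(z) = C1 + C2*erf(2^(3/4)*z/4)


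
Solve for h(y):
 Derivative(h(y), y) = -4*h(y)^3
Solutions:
 h(y) = -sqrt(2)*sqrt(-1/(C1 - 4*y))/2
 h(y) = sqrt(2)*sqrt(-1/(C1 - 4*y))/2
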